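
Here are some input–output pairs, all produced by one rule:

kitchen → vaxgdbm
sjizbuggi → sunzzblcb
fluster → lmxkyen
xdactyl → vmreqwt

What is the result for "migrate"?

ktmxfbz

Looking at the pairs, the operation is to move the first 3 characters to the end (rotate left by 3), then shift every letter 7 places backward in the alphabet (wrapping around).
For "migrate", step one produces "ratemig"; step two turns that into "ktmxfbz".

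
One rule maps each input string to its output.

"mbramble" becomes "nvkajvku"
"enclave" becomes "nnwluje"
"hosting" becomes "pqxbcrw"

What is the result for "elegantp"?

The rule is to move the last character to the front, then shift every letter 9 places forward in the alphabet (wrapping around).
For "elegantp" the result is "ynunpjwc".
(Check on "hosting": → "ghostin" → "pqxbcrw" ✓)

ynunpjwc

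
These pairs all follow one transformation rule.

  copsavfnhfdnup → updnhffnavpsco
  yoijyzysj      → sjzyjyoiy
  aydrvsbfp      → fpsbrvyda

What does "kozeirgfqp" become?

qpgfirzeko

The transformation: reverse the string, then swap each adjacent pair of characters (1↔2, 3↔4, ...).
Applying that to "kozeirgfqp" gives "qpgfirzeko".
(Check on "copsavfnhfdnup": → "pundfhnfvaspoc" → "updnhffnavpsco" ✓)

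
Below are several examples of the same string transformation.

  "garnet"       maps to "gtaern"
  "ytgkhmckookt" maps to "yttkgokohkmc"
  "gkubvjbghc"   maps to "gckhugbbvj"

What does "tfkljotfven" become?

tnfekvlfjto

Each output is the input with this applied: take characters alternately from the front and the back (1st, last, 2nd, 2nd-last, ...).
So "tfkljotfven" becomes "tnfekvlfjto".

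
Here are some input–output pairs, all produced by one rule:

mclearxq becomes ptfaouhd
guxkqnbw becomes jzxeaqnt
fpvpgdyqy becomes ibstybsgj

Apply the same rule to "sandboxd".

The pattern: take characters alternately from the front and the back (1st, last, 2nd, 2nd-last, ...), then shift every letter 3 places forward in the alphabet (wrapping around).
For "sandboxd", step one produces "sdaxnodb"; step two turns that into "vgdaqrge".
(Check on "guxkqnbw": → "gwubxnkq" → "jzxeaqnt" ✓)

vgdaqrge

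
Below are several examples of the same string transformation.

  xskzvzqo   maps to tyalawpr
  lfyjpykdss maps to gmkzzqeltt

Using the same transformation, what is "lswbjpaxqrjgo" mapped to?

In each case the input is transformed by: swap each adjacent pair of characters (1↔2, 3↔4, ...), then shift every letter 1 place forward in the alphabet (wrapping around).
Starting from "lswbjpaxqrjgo": after the first operation, "slbwpjxarqgjo"; after the second, "tmcxqkybsrhkp".
(Check on "xskzvzqo": → "sxzkzvoq" → "tyalawpr" ✓)

tmcxqkybsrhkp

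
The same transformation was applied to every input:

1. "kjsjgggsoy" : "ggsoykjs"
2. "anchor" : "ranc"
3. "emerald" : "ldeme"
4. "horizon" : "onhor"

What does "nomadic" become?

icnom

In each case the input is transformed by: move the first 3 characters to the end (rotate left by 3), then delete the first 2 characters.
Working it through for "nomadic": intermediate "adicnom", final "icnom".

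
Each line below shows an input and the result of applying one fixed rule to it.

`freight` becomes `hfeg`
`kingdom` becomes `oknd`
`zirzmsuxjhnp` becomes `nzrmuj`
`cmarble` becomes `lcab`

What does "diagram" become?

What's happening: move the last 2 characters to the front (rotate right by 2), then keep every other character starting from the first (positions 1st, 3rd, 5th, ...).
"diagram" → "adar".

adar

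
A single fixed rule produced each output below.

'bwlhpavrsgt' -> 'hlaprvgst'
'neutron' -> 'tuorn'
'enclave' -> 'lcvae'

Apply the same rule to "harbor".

brro

Looking at the pairs, the operation is to delete the first 2 characters, then swap each adjacent pair of characters (1↔2, 3↔4, ...).
Doing the same to "harbor": "brro".
(Check on "enclave": → "clave" → "lcvae" ✓)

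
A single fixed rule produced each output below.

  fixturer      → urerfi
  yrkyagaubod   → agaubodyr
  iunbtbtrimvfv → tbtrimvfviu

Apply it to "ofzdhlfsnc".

In each case the input is transformed by: move the first 2 characters to the end (rotate left by 2), then delete the first 2 characters.
For "ofzdhlfsnc", step one produces "zdhlfsncof"; step two turns that into "hlfsncof".

hlfsncof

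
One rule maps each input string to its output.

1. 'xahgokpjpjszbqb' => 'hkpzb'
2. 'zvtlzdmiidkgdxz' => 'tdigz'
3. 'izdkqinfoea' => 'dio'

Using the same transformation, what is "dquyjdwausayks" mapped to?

uduy

Looking at the pairs, the operation is to keep one character in every 3, starting at position 3 (positions 3rd, 6th, 9th, ...).
So "dquyjdwausayks" becomes "uduy".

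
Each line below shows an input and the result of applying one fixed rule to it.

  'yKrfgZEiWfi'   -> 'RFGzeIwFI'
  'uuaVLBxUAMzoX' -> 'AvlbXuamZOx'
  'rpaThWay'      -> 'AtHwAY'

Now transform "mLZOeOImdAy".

Each output is the input with this applied: flip the case of every letter, then delete the first 2 characters.
"mLZOeOImdAy" → "zoEoiMDaY".

zoEoiMDaY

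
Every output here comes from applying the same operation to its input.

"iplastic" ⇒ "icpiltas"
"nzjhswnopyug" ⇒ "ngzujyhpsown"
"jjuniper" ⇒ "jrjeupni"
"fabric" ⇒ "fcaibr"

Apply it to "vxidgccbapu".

vuxpiadbgcc

The pattern: take characters alternately from the front and the back (1st, last, 2nd, 2nd-last, ...).
Doing the same to "vxidgccbapu": "vuxpiadbgcc".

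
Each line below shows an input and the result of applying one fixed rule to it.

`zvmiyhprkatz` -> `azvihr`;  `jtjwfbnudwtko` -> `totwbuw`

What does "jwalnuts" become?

uswl

Rule — move the last 3 characters to the front (rotate right by 3), then keep every other character starting from the first (positions 1st, 3rd, 5th, ...).
On "jwalnuts": the first step gives "utsjwaln", and the second then gives "uswl".
(Check on "zvmiyhprkatz": → "atzzvmiyhprk" → "azvihr" ✓)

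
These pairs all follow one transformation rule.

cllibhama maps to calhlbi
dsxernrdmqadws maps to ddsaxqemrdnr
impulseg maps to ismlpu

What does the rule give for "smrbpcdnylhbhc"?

sbmhrlbypncd

The rule is to delete the last 2 characters, then take characters alternately from the front and the back (1st, last, 2nd, 2nd-last, ...).
For "smrbpcdnylhbhc", step one produces "smrbpcdnylhb"; step two turns that into "sbmhrlbypncd".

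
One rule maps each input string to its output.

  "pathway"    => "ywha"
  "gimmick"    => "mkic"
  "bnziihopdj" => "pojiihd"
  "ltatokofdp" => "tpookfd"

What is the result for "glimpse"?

Looking at the pairs, the operation is to delete the first 3 characters, then sort the characters into reverse alphabetical order.
Working it through for "glimpse": intermediate "mpse", final "spme".

spme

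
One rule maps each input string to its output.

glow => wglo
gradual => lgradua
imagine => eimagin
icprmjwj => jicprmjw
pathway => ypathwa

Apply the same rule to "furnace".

What's happening: move the last character to the front.
On "furnace" that produces "efurnac".

efurnac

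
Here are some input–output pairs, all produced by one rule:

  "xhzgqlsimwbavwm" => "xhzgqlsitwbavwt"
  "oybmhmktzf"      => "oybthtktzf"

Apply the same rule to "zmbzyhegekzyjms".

ztbzyhegekzyjts

What's happening: replace every "m" with "t".
On "zmbzyhegekzyjms" that produces "ztbzyhegekzyjts".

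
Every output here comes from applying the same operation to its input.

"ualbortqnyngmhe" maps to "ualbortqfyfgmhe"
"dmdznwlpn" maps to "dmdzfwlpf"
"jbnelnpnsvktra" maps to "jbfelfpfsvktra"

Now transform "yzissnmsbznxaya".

The transformation: replace every "n" with "f".
On "yzissnmsbznxaya" that produces "yzissfmsbzfxaya".

yzissfmsbzfxaya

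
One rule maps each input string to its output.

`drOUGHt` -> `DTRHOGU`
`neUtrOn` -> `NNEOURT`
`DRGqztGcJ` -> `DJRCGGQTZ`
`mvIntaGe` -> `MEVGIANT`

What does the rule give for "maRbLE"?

Rule — take characters alternately from the front and the back (1st, last, 2nd, 2nd-last, ...), then convert every letter to uppercase.
For "maRbLE", step one produces "mEaLRb"; step two turns that into "MEALRB".

MEALRB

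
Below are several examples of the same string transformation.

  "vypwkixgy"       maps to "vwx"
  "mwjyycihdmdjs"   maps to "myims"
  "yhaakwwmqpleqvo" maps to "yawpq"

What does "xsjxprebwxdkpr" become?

xxexp

Each output is the input with this applied: keep one character in every 3, starting at position 1 (positions 1st, 4th, 7th, ...).
So "xsjxprebwxdkpr" becomes "xxexp".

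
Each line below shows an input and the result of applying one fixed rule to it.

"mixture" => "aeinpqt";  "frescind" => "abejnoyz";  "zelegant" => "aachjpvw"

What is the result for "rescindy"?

In each case the input is transformed by: shift every letter 4 places backward in the alphabet (wrapping around), then sort the characters into alphabetical order.
"rescindy" → "naoyejzu" → "aejnouyz".
(Check on "frescind": → "bnaoyejz" → "abejnoyz" ✓)

aejnouyz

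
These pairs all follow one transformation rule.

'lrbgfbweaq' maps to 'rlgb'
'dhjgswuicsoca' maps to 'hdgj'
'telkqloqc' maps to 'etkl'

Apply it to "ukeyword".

In each case the input is transformed by: swap each adjacent pair of characters (1↔2, 3↔4, ...), then keep only the first 4 characters.
Working it through for "ukeyword": intermediate "kuyeowdr", final "kuye".

kuye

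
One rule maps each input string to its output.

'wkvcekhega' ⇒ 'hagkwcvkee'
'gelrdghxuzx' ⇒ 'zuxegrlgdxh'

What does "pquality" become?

lytqpaui

In each case the input is transformed by: swap each adjacent pair of characters (1↔2, 3↔4, ...), then move the last 3 characters to the front (rotate right by 3).
Working it through for "pquality": intermediate "qpauilyt", final "lytqpaui".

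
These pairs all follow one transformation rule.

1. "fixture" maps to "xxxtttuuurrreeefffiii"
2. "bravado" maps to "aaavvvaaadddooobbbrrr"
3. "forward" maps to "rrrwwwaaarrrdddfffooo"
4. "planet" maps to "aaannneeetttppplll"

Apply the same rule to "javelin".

vvveeellliiinnnjjjaaa

Looking at the pairs, the operation is to move the first 2 characters to the end (rotate left by 2), then repeat every character 3 times.
Starting from "javelin": after the first operation, "velinja"; after the second, "vvveeellliiinnnjjjaaa".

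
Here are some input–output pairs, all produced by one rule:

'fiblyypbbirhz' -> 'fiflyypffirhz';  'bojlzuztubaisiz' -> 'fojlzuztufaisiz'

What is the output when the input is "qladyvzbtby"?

The rule is to replace every "b" with "f".
So "qladyvzbtby" becomes "qladyvzftfy".

qladyvzftfy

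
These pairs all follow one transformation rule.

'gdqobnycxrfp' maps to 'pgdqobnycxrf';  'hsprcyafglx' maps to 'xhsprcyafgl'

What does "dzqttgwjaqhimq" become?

Rule — move the last character to the front.
So "dzqttgwjaqhimq" becomes "qdzqttgwjaqhim".

qdzqttgwjaqhim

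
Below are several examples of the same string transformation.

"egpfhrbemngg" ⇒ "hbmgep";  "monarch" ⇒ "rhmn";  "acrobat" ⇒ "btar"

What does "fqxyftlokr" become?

flkfx

The transformation: keep every other character starting from the first (positions 1st, 3rd, 5th, ...), then move the first 2 characters to the end (rotate left by 2).
Applying both steps to "fqxyftlokr": "fxflk", then "flkfx".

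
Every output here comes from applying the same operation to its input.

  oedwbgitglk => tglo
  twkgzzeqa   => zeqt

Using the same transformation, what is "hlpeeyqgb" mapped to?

yqgh

Each output is the input with this applied: swap the first and last characters, then keep only the last 4 characters.
"hlpeeyqgb" → "blpeeyqgh" → "yqgh".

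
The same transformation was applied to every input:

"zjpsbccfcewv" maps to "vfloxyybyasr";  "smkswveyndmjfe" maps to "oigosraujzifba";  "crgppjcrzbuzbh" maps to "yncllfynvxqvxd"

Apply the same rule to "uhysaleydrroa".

The pattern: shift every letter 4 places backward in the alphabet (wrapping around).
"uhysaleydrroa" → "qduowhauznnkw".

qduowhauznnkw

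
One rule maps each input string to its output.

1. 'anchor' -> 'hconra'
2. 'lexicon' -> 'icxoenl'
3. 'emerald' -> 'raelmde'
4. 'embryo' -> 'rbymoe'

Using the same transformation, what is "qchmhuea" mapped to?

The pattern: take characters alternately from the front and the back (1st, last, 2nd, 2nd-last, ...), then reverse the string.
On "qchmhuea" that produces "hmuhecaq".

hmuhecaq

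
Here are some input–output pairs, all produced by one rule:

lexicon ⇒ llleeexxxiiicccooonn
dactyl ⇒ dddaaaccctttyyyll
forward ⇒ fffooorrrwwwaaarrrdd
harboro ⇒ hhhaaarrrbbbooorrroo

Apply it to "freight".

fffrrreeeiiiggghhhtt

Looking at the pairs, the operation is to repeat every character 3 times, then delete the last character.
For "freight", step one produces "fffrrreeeiiiggghhhttt"; step two turns that into "fffrrreeeiiiggghhhtt".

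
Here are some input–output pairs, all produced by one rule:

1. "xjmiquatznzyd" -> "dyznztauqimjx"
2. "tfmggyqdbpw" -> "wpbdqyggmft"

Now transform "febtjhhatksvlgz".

What's happening: reverse the string.
Doing the same to "febtjhhatksvlgz": "zglvsktahhjtbef".

zglvsktahhjtbef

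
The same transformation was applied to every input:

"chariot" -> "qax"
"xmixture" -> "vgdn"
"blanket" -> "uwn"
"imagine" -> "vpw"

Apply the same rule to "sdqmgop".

mvx

The pattern: shift every letter 9 places forward in the alphabet (wrapping around), then keep every other character starting from the second (positions 2nd, 4th, 6th, ...).
For "sdqmgop", step one produces "bmzvpxy"; step two turns that into "mvx".
(Check on "blanket": → "kujwtnc" → "uwn" ✓)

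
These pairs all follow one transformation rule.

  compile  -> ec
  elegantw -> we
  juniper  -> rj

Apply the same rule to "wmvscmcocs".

Each output is the input with this applied: move the last character to the front, then keep only the first 2 characters.
Applying both steps to "wmvscmcocs": "swmvscmcoc", then "sw".

sw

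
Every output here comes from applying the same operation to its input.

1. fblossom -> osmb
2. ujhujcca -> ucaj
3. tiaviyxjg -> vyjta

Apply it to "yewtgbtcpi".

tbcie

The rule is to move the first 3 characters to the end (rotate left by 3), then keep every other character starting from the first (positions 1st, 3rd, 5th, ...).
On "yewtgbtcpi": the first step gives "tgbtcpiyew", and the second then gives "tbcie".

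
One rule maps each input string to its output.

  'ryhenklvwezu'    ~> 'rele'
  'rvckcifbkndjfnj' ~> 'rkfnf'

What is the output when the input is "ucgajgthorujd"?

uatrd

The pattern: keep one character in every 3, starting at position 1 (positions 1st, 4th, 7th, ...).
For "ucgajgthorujd" the result is "uatrd".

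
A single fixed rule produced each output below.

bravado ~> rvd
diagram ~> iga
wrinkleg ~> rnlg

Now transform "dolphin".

The transformation: keep every other character starting from the second (positions 2nd, 4th, 6th, ...).
Applying that to "dolphin" gives "opi".

opi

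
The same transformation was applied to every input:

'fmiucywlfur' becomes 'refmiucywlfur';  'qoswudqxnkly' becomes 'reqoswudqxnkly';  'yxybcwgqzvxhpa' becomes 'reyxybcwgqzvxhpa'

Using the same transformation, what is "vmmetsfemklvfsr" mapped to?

revmmetsfemklvfsr

Rule — prepend "re".
"vmmetsfemklvfsr" → "revmmetsfemklvfsr".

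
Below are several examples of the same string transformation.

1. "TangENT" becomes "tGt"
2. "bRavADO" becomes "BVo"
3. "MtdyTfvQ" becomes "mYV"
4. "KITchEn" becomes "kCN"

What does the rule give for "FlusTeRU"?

Looking at the pairs, the operation is to keep one character in every 3, starting at position 1 (positions 1st, 4th, 7th, ...), then flip the case of every letter.
Applying that to "FlusTeRU" gives "fSr".

fSr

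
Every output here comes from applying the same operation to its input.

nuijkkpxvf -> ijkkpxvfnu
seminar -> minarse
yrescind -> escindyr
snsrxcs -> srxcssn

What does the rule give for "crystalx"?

The rule is to move the first 2 characters to the end (rotate left by 2).
"crystalx" → "ystalxcr".

ystalxcr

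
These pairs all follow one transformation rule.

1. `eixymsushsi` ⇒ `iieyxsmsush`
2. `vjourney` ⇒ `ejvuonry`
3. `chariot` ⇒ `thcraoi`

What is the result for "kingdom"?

mikgnod

Each output is the input with this applied: swap each adjacent pair of characters (1↔2, 3↔4, ...), then move the last character to the front.
Applying that to "kingdom" gives "mikgnod".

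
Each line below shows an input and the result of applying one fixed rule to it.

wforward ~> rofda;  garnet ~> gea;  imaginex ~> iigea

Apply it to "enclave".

eeca

The transformation: sort the characters into reverse alphabetical order, then delete the first 3 characters.
"enclave" → "eeca".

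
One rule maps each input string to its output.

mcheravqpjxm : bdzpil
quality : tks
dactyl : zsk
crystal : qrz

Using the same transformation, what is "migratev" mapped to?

hqsu

The transformation: keep every other character starting from the second (positions 2nd, 4th, 6th, ...), then shift every letter 1 place backward in the alphabet (wrapping around).
"migratev" → "hqsu".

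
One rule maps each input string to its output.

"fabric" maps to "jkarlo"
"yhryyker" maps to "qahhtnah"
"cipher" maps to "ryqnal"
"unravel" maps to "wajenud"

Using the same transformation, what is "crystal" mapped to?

ahbcjul

The transformation: shift every letter 9 places forward in the alphabet (wrapping around), then move the first character to the end.
Applying both steps to "crystal": "lahbcju", then "ahbcjul".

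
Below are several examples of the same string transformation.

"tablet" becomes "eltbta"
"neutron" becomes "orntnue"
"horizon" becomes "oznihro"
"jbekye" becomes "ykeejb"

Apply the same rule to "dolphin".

ihnpdlo

The rule is to move the last 2 characters to the front (rotate right by 2), then take characters alternately from the front and the back (1st, last, 2nd, 2nd-last, ...).
So "dolphin" becomes "ihnpdlo".
(Check on "neutron": → "onneutr" → "orntnue" ✓)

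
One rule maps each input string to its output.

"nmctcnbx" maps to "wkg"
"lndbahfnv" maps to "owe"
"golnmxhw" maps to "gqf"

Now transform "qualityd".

The transformation: shift every letter 9 places forward in the alphabet (wrapping around), then keep only the last 3 characters.
On "qualityd": the first step gives "zdjurchm", and the second then gives "chm".

chm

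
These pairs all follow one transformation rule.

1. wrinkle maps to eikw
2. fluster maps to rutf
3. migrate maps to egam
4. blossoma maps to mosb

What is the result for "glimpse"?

Each output is the input with this applied: keep every other character starting from the first (positions 1st, 3rd, 5th, ...), then swap the first and last characters.
Working it through for "glimpse": intermediate "gipe", final "eipg".

eipg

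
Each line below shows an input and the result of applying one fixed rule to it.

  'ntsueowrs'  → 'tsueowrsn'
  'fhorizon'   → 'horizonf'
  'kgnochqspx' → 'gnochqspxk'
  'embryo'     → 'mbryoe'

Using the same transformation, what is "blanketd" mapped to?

lanketdb

Each output is the input with this applied: move the first character to the end.
On "blanketd" that produces "lanketdb".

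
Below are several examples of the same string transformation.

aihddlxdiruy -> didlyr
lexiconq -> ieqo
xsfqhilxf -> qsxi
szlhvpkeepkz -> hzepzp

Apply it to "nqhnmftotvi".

nqofv

The transformation: keep every other character starting from the second (positions 2nd, 4th, 6th, ...), then swap each adjacent pair of characters (1↔2, 3↔4, ...).
On "nqhnmftotvi": the first step gives "qnfov", and the second then gives "nqofv".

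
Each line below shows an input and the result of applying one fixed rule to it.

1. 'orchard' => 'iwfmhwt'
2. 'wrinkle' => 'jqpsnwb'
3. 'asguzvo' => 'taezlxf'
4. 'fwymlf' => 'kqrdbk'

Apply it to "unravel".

Rule — shift every letter 5 places forward in the alphabet (wrapping around), then reverse the string.
Starting from "unravel": after the first operation, "zswfajq"; after the second, "qjafwsz".

qjafwsz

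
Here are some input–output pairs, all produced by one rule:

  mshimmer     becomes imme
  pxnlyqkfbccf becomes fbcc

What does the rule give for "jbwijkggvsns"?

gvsn

Each output is the input with this applied: move the last character to the front, then keep only the last 4 characters.
Starting from "jbwijkggvsns": after the first operation, "sjbwijkggvsn"; after the second, "gvsn".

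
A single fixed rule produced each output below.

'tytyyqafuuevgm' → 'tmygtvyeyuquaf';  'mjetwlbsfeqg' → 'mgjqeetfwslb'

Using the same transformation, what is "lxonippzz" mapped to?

Rule — take characters alternately from the front and the back (1st, last, 2nd, 2nd-last, ...).
So "lxonippzz" becomes "lzxzopnpi".

lzxzopnpi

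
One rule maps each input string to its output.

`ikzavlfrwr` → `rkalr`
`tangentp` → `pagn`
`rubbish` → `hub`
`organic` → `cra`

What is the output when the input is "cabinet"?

The pattern: move the last 2 characters to the front (rotate right by 2), then keep every other character starting from the second (positions 2nd, 4th, 6th, ...).
Working it through for "cabinet": intermediate "etcabin", final "tai".

tai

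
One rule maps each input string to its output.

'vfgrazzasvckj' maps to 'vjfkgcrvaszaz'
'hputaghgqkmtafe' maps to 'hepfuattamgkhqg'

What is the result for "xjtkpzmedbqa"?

xajqtbkdpezm

Each output is the input with this applied: take characters alternately from the front and the back (1st, last, 2nd, 2nd-last, ...).
Doing the same to "xjtkpzmedbqa": "xajqtbkdpezm".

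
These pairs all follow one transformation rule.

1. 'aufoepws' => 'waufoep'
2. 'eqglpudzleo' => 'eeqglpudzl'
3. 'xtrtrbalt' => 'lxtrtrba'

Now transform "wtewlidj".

Looking at the pairs, the operation is to delete the last character, then move the last character to the front.
Starting from "wtewlidj": after the first operation, "wtewlid"; after the second, "dwtewli".

dwtewli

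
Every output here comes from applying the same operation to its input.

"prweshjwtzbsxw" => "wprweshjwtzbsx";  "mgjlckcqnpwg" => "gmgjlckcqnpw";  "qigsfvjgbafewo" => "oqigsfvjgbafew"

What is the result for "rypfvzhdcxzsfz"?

zrypfvzhdcxzsf

What's happening: move the last character to the front.
"rypfvzhdcxzsfz" → "zrypfvzhdcxzsf".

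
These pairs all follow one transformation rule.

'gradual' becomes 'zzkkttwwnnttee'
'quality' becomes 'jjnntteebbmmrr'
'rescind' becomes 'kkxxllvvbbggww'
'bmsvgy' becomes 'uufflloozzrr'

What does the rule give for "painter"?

The transformation: shift every letter 7 places backward in the alphabet (wrapping around), then double every character.
On "painter": the first step gives "itbgmxk", and the second then gives "iittbbggmmxxkk".

iittbbggmmxxkk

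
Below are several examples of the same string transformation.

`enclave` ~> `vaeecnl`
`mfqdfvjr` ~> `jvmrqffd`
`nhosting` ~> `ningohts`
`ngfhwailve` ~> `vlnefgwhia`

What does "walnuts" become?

What's happening: move the last 3 characters to the front (rotate right by 3), then swap each adjacent pair of characters (1↔2, 3↔4, ...).
"walnuts" → "utswaln" → "tuwslan".

tuwslan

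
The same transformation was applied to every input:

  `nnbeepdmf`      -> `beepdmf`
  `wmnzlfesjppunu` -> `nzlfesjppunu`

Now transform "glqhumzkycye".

The pattern: delete the first 2 characters.
"glqhumzkycye" → "qhumzkycye".

qhumzkycye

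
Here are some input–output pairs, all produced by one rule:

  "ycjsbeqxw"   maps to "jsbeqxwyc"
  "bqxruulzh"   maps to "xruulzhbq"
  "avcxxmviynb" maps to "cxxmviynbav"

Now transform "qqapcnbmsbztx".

Each output is the input with this applied: move the first 2 characters to the end (rotate left by 2).
So "qqapcnbmsbztx" becomes "apcnbmsbztxqq".

apcnbmsbztxqq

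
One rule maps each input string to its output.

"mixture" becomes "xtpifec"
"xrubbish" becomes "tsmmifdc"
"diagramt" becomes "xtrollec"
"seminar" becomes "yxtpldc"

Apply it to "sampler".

xwpldca

The transformation: shift every letter 11 places forward in the alphabet (wrapping around), then sort the characters into reverse alphabetical order.
Doing the same to "sampler": "xwpldca".
(Check on "xrubbish": → "icfmmtds" → "tsmmifdc" ✓)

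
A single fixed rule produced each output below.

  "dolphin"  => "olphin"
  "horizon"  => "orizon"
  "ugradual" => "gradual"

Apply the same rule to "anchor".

nchor

Looking at the pairs, the operation is to delete the first character.
For "anchor" the result is "nchor".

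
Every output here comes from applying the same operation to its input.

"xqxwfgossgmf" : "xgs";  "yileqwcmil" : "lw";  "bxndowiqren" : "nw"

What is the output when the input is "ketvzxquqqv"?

Rule — delete the last 3 characters, then keep one character in every 3, starting at position 3 (positions 3rd, 6th, 9th, ...).
For "ketvzxquqqv", step one produces "ketvzxqu"; step two turns that into "tx".

tx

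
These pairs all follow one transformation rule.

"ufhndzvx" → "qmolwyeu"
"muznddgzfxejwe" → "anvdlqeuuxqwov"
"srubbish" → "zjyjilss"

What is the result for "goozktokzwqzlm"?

Rule — shift every letter 9 places backward in the alphabet (wrapping around), then move the last 3 characters to the front (rotate right by 3).
Working it through for "goozktokzwqzlm": intermediate "xffqbkfbqnhqcd", final "qcdxffqbkfbqnh".

qcdxffqbkfbqnh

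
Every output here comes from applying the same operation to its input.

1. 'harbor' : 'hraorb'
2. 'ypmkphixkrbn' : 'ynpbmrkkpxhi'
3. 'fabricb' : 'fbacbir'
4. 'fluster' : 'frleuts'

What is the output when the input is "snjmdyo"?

sonyjdm

In each case the input is transformed by: take characters alternately from the front and the back (1st, last, 2nd, 2nd-last, ...).
So "snjmdyo" becomes "sonyjdm".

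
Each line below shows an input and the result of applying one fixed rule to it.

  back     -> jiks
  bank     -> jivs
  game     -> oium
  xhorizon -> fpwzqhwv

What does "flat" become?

The rule is to shift every letter 8 places forward in the alphabet (wrapping around).
For "flat" the result is "ntib".

ntib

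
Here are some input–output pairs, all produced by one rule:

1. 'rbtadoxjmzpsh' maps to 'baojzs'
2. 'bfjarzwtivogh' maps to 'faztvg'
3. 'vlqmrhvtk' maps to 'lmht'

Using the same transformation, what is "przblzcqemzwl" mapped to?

Each output is the input with this applied: keep every other character starting from the second (positions 2nd, 4th, 6th, ...).
"przblzcqemzwl" → "rbzqmw".

rbzqmw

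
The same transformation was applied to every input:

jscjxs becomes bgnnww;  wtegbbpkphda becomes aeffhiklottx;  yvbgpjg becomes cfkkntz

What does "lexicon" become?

The pattern: shift every letter 4 places forward in the alphabet (wrapping around), then sort the characters into alphabetical order.
"lexicon" → "pibmgsr" → "bgimprs".

bgimprs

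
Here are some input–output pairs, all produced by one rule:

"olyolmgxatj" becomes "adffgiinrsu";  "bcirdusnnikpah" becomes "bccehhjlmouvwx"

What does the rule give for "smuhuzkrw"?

beglmooqt

What's happening: shift every letter 6 places backward in the alphabet (wrapping around), then sort the characters into alphabetical order.
For "smuhuzkrw", step one produces "mgobotelq"; step two turns that into "beglmooqt".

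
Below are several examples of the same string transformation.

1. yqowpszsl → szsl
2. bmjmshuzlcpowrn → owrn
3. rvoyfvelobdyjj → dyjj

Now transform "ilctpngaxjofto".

Looking at the pairs, the operation is to keep only the last 4 characters.
For "ilctpngaxjofto" the result is "ofto".

ofto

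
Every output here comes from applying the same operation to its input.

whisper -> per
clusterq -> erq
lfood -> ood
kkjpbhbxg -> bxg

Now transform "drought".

The pattern: keep only the last 3 characters.
On "drought" that produces "ght".

ght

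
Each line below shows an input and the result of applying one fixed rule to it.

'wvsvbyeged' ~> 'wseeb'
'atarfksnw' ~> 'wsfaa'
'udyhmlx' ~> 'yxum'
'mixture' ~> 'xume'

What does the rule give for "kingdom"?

nmkd

In each case the input is transformed by: keep every other character starting from the first (positions 1st, 3rd, 5th, ...), then sort the characters into reverse alphabetical order.
"kingdom" → "kndm" → "nmkd".
(Check on "atarfksnw": → "aafsw" → "wsfaa" ✓)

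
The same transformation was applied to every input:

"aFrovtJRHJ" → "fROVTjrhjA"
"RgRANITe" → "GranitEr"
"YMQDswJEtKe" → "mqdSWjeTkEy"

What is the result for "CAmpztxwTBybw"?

Looking at the pairs, the operation is to flip the case of every letter, then move the first character to the end.
Working it through for "CAmpztxwTBybw": intermediate "caMPZTXWtbYBW", final "aMPZTXWtbYBWc".

aMPZTXWtbYBWc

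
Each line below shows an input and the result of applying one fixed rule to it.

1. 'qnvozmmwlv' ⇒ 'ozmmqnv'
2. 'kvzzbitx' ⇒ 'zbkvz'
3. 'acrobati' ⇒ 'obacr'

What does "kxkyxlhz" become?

yxkxk

The pattern: delete the last 3 characters, then move the first 3 characters to the end (rotate left by 3).
For "kxkyxlhz", step one produces "kxkyx"; step two turns that into "yxkxk".
(Check on "kvzzbitx": → "kvzzb" → "zbkvz" ✓)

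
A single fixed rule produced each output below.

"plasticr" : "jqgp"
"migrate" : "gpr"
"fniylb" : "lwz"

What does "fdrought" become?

Rule — keep every other character starting from the second (positions 2nd, 4th, 6th, ...), then shift every letter 2 places backward in the alphabet (wrapping around).
On "fdrought": the first step gives "dogt", and the second then gives "bmer".

bmer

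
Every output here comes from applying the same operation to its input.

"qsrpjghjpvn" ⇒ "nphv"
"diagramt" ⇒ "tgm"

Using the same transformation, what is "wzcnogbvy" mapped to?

ynb

Rule — swap the first and last characters, then keep one character in every 3, starting at position 1 (positions 1st, 4th, 7th, ...).
For "wzcnogbvy" the result is "ynb".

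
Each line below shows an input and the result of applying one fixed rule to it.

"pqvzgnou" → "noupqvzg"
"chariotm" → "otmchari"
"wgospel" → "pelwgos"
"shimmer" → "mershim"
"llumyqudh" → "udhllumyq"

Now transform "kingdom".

In each case the input is transformed by: move the last 3 characters to the front (rotate right by 3).
"kingdom" → "domking".

domking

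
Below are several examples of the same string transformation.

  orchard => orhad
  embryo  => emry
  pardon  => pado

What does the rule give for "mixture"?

Looking at the pairs, the operation is to double every character, then keep one character in every 3, starting at position 1 (positions 1st, 4th, 7th, ...).
Applying both steps to "mixture": "mmiixxttuurree", then "mitue".
(Check on "embryo": → "eemmbbrryyoo" → "emry" ✓)

mitue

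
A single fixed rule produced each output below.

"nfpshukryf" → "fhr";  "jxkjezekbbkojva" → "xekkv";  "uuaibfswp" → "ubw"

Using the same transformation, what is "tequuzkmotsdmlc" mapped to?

eumsl

The pattern: keep one character in every 3, starting at position 2 (positions 2nd, 5th, 8th, ...).
On "tequuzkmotsdmlc" that produces "eumsl".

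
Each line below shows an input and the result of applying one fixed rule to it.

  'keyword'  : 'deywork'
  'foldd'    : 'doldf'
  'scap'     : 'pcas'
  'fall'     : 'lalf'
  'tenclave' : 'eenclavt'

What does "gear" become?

In each case the input is transformed by: swap the first and last characters.
On "gear" that produces "reag".

reag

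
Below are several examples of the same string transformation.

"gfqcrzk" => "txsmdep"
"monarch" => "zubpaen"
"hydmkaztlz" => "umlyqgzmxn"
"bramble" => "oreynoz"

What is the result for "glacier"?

Each output is the input with this applied: shift every letter 13 places forward in the alphabet (wrapping around) — i.e. ROT13, then take characters alternately from the front and the back (1st, last, 2nd, 2nd-last, ...).
Working it through for "glacier": intermediate "tynpvre", final "teyrnvp".

teyrnvp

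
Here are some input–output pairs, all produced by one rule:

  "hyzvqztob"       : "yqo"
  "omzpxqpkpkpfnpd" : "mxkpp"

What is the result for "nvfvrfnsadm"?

Rule — keep one character in every 3, starting at position 2 (positions 2nd, 5th, 8th, ...).
"nvfvrfnsadm" → "vrsm".

vrsm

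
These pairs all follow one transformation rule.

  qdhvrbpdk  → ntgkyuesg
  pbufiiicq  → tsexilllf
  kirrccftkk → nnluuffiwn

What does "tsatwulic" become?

fwvdwzxol

The rule is to shift every letter 3 places forward in the alphabet (wrapping around), then move the last character to the front.
"tsatwulic" → "wvdwzxolf" → "fwvdwzxol".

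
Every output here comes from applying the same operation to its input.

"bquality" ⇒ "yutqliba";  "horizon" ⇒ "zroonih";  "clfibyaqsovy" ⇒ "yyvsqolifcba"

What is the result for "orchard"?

rrohdca

In each case the input is transformed by: sort the characters into reverse alphabetical order.
Applying that to "orchard" gives "rrohdca".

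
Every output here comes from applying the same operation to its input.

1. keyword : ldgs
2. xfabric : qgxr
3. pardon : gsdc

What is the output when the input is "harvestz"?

thio

In each case the input is transformed by: shift every letter 11 places backward in the alphabet (wrapping around), then keep only the last 4 characters.
"harvestz" → "wpgkthio" → "thio".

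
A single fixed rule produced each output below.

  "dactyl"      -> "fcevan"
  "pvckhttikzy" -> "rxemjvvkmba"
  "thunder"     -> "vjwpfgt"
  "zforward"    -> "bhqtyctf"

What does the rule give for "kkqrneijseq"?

Rule — shift every letter 2 places forward in the alphabet (wrapping around).
"kkqrneijseq" → "mmstpgklugs".

mmstpgklugs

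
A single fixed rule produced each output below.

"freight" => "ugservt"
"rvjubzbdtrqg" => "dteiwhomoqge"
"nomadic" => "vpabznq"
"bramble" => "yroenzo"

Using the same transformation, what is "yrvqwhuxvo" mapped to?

ibleidjuhk

What's happening: shift every letter 13 places forward in the alphabet (wrapping around) — i.e. ROT13, then move the last 2 characters to the front (rotate right by 2).
Applying both steps to "yrvqwhuxvo": "leidjuhkib", then "ibleidjuhk".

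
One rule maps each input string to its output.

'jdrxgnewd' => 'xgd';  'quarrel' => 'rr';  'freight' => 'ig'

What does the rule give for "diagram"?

gr

The pattern: swap each adjacent pair of characters (1↔2, 3↔4, ...), then keep one character in every 3, starting at position 3 (positions 3rd, 6th, 9th, ...).
Working it through for "diagram": intermediate "idgaarm", final "gr".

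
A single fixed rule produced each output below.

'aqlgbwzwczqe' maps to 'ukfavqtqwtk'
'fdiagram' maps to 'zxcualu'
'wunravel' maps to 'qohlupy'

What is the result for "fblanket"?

zvfuhey

The rule is to delete the last character, then shift every letter 6 places backward in the alphabet (wrapping around).
Starting from "fblanket": after the first operation, "fblanke"; after the second, "zvfuhey".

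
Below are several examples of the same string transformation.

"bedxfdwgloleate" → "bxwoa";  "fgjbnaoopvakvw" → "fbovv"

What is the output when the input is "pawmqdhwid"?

pmhd

Each output is the input with this applied: keep one character in every 3, starting at position 1 (positions 1st, 4th, 7th, ...).
Doing the same to "pawmqdhwid": "pmhd".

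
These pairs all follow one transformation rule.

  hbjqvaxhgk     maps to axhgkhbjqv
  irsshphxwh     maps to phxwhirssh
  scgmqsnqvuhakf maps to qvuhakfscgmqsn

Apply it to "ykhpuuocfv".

Rule — swap the front and back halves of the string.
So "ykhpuuocfv" becomes "uocfvykhpu".

uocfvykhpu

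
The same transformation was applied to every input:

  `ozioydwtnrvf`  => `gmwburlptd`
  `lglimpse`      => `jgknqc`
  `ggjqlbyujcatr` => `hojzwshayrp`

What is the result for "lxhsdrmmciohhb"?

Rule — shift every letter 2 places backward in the alphabet (wrapping around), then delete the first 2 characters.
On "lxhsdrmmciohhb": the first step gives "jvfqbpkkagmffz", and the second then gives "fqbpkkagmffz".

fqbpkkagmffz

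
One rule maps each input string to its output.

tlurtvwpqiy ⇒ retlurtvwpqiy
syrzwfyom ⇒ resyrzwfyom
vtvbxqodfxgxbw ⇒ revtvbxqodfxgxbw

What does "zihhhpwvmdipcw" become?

rezihhhpwvmdipcw

In each case the input is transformed by: prepend "re".
On "zihhhpwvmdipcw" that produces "rezihhhpwvmdipcw".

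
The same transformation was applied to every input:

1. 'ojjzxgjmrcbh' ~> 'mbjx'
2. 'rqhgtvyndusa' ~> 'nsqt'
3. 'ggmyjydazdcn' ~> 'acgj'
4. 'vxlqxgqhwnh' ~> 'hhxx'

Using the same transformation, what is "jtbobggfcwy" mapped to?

Each output is the input with this applied: keep one character in every 3, starting at position 2 (positions 2nd, 5th, 8th, ...), then move the last 2 characters to the front (rotate right by 2).
On "jtbobggfcwy": the first step gives "tbfy", and the second then gives "fytb".

fytb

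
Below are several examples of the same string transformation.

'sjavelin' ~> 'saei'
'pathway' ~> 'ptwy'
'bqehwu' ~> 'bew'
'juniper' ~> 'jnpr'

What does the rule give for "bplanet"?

In each case the input is transformed by: keep every other character starting from the first (positions 1st, 3rd, 5th, ...).
For "bplanet" the result is "blnt".

blnt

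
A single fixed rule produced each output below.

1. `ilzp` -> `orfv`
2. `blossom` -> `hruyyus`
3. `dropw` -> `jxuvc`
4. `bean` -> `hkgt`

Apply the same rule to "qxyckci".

Each output is the input with this applied: shift every letter 6 places forward in the alphabet (wrapping around).
For "qxyckci" the result is "wdeiqio".

wdeiqio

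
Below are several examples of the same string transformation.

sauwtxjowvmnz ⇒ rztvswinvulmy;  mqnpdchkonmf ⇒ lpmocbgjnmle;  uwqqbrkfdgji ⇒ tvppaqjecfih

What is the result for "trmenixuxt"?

Rule — shift every letter 1 place backward in the alphabet (wrapping around).
So "trmenixuxt" becomes "sqldmhwtws".

sqldmhwtws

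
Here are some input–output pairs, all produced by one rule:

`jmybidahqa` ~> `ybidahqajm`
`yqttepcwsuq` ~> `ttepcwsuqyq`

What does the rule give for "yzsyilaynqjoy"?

Rule — move the first 2 characters to the end (rotate left by 2).
Doing the same to "yzsyilaynqjoy": "syilaynqjoyyz".

syilaynqjoyyz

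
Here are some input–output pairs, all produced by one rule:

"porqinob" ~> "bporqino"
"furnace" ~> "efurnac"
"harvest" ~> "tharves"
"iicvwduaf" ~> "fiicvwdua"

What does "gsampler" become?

rgsample

In each case the input is transformed by: move the last character to the front.
On "gsampler" that produces "rgsample".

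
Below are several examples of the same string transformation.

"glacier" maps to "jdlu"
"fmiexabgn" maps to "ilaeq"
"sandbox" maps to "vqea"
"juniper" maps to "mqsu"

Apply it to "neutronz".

The transformation: shift every letter 3 places forward in the alphabet (wrapping around), then keep every other character starting from the first (positions 1st, 3rd, 5th, ...).
For "neutronz", step one produces "qhxwurqc"; step two turns that into "qxuq".
(Check on "fmiexabgn": → "iplhadejq" → "ilaeq" ✓)

qxuq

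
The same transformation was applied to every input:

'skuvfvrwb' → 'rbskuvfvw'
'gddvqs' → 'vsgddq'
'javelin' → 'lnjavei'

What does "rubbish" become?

ihrubbs

In each case the input is transformed by: move the last 2 characters to the front (rotate right by 2), then swap the first and last characters.
Starting from "rubbish": after the first operation, "shrubbi"; after the second, "ihrubbs".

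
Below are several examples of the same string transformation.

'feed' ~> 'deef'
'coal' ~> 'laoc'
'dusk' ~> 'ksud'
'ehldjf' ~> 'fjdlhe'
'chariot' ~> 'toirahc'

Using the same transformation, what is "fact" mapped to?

tcaf

The pattern: reverse the string.
"fact" → "tcaf".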